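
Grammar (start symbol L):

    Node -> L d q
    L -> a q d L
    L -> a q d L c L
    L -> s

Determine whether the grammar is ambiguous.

Witness: a q d a q d s c s

Derivation 1: L ⇒ a q d L ⇒ a q d a q d L c L ⇒ a q d a q d s c L ⇒ a q d a q d s c s
Derivation 2: L ⇒ a q d L c L ⇒ a q d a q d L c L ⇒ a q d a q d s c L ⇒ a q d a q d s c s

Two distinct leftmost derivations for the same string.

Ambiguous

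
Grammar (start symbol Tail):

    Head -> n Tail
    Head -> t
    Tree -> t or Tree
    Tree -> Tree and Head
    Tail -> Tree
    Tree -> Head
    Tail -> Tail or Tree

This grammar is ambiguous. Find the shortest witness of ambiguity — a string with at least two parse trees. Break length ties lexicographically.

length 1: no string has ≥2 trees
length 2: no string has ≥2 trees
length 3: t or t has 2 parse trees

Two derivations of t or t:
  Tail ⇒ Tree ⇒ t or Tree ⇒ t or Head ⇒ t or t
  Tail ⇒ Tail or Tree ⇒ Tree or Tree ⇒ Head or Tree ⇒ t or Tree ⇒ t or Head ⇒ t or t

t or t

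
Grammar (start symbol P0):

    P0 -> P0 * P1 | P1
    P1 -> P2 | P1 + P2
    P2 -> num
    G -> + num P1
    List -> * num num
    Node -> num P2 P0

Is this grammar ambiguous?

Unambiguous

Only P0, P1, P2 are reachable from P0; ignoring the rest: P0 → P0 * P1 | P1  ;  P1 → P1 + P2 | P2  — a left-associative chain with P2 at the bottom. Each string factors uniquely by precedence.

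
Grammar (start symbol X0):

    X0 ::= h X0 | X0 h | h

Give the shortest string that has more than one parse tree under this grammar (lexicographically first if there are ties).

length 1: no string has ≥2 trees
length 2: h h has 2 parse trees

Two derivations of h h:
  X0 ⇒ h X0 ⇒ h h
  X0 ⇒ X0 h ⇒ h h

h h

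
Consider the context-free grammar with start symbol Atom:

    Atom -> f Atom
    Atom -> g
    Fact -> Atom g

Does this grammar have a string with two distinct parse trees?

(Fact is unreachable from Atom, so its rules don't affect L(Atom).) Each reachable nonterminal has at most one production per leading terminal, and all productions are right-linear; the derivation is determined token-by-token.

Unambiguous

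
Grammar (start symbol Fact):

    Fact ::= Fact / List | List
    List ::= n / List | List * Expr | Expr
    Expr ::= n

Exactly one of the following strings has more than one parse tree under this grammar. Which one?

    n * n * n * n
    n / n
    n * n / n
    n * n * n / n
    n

n / n

n * n * n * n: 1 tree
n / n: 2 trees
n * n / n: 1 tree
n * n * n / n: 1 tree
n: 1 tree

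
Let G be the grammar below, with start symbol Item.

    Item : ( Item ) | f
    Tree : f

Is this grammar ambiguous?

Unambiguous

Only Item is reachable from Item; ignoring the rest: L(Item) is { openⁿ atom closeⁿ : n ≥ 0 }. The bracket depth fixes n, and the derivation is forced at every step.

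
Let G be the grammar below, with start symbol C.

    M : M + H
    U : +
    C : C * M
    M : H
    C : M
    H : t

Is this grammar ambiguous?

Only C, M, H are reachable from C; ignoring the rest: This is a standard precedence ladder (C over M over H), with each level left-recursive on its own operator ('*' at C, '+' at M). That structure is LR(1), hence unambiguous.

Unambiguous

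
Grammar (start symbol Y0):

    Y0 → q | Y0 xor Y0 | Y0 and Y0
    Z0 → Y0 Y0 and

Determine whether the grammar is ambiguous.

Witness: q and q and q

Derivation 1: Y0 ⇒ Y0 and Y0 ⇒ q and Y0 ⇒ q and Y0 and Y0 ⇒ q and q and Y0 ⇒ q and q and q
Derivation 2: Y0 ⇒ Y0 and Y0 ⇒ Y0 and Y0 and Y0 ⇒ q and Y0 and Y0 ⇒ q and q and Y0 ⇒ q and q and q

Two distinct leftmost derivations for the same string.

Ambiguous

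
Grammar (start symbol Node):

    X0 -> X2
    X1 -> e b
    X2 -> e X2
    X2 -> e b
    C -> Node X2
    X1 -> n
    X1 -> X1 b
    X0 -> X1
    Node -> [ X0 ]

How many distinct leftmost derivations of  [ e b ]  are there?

2

Parse trees for [ e b ]:
  [Node [ [X0 [X2 e b]] ]]
  [Node [ [X0 [X1 e b]] ]]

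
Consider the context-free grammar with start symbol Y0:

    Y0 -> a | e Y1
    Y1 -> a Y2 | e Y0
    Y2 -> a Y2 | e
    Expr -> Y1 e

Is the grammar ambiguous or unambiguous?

Only Y0, Y1, Y2 are reachable from Y0; ignoring the rest: Restricted to the reachable nonterminals, every rule has the form A → t or A → t B, and no two rules for the same A share a first terminal. The grammar encodes a DFA — one run per string.

Unambiguous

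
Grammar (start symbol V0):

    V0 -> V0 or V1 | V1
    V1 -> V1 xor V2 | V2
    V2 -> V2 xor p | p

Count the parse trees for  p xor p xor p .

4

Parse trees for p xor p xor p:
  [V0 [V1 [V1 [V2 p]] xor [V2 [V2 p] xor p]]]
  [V0 [V1 [V1 [V1 [V2 p]] xor [V2 p]] xor [V2 p]]]
  [V0 [V1 [V1 [V2 [V2 p] xor p]] xor [V2 p]]]
  [V0 [V1 [V2 [V2 [V2 p] xor p] xor p]]]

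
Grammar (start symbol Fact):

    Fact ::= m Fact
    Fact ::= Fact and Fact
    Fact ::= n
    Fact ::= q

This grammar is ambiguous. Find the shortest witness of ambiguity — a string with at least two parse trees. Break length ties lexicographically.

length 1: no string has ≥2 trees
length 2: no string has ≥2 trees
length 3: no string has ≥2 trees
length 4: m n and n has 2 parse trees

Two derivations of m n and n:
  Fact ⇒ m Fact ⇒ m Fact and Fact ⇒ m n and Fact ⇒ m n and n
  Fact ⇒ Fact and Fact ⇒ m Fact and Fact ⇒ m n and Fact ⇒ m n and n

m n and n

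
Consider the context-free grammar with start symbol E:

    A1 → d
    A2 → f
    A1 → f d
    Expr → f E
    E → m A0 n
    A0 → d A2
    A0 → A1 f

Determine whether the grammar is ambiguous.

Ambiguous

Witness: m d f n

Derivation 1: E ⇒ m A0 n ⇒ m d A2 n ⇒ m d f n
Derivation 2: E ⇒ m A0 n ⇒ m A1 f n ⇒ m d f n

Two distinct leftmost derivations for the same string.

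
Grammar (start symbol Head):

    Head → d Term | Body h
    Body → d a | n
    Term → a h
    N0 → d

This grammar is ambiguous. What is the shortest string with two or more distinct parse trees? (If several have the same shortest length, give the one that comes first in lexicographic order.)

length 2: no string has ≥2 trees
length 3: d a h has 2 parse trees

Two derivations of d a h:
  Head ⇒ d Term ⇒ d a h
  Head ⇒ Body h ⇒ d a h

d a h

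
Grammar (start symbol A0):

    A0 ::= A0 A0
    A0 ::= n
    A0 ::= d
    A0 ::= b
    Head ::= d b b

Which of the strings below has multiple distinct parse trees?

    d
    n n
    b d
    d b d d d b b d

d b d d d b b d

d: 1 tree
n n: 1 tree
b d: 1 tree
d b d d d b b d: 429 trees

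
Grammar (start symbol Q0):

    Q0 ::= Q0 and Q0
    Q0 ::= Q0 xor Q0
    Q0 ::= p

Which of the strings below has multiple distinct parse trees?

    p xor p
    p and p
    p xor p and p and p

p xor p and p and p

p xor p: 1 tree
p and p: 1 tree
p xor p and p and p: 5 trees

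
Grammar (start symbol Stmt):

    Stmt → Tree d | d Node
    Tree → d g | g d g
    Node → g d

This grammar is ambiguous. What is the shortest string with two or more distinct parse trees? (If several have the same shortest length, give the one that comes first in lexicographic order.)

d g d

length 3: d g d has 2 parse trees

Two derivations of d g d:
  Stmt ⇒ Tree d ⇒ d g d
  Stmt ⇒ d Node ⇒ d g d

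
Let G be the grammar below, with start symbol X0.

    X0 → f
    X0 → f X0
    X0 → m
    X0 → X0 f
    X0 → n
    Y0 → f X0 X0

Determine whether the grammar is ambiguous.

Witness: f f

Derivation 1: X0 ⇒ f X0 ⇒ f f
Derivation 2: X0 ⇒ X0 f ⇒ f f

Two distinct leftmost derivations for the same string.

Ambiguous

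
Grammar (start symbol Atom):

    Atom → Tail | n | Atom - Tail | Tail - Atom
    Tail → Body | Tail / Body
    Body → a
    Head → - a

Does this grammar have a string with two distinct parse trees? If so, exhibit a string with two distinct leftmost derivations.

Witness: a - a

Derivation 1: Atom ⇒ Atom - Tail ⇒ Tail - Tail ⇒ Body - Tail ⇒ a - Tail ⇒ a - Body ⇒ a - a
Derivation 2: Atom ⇒ Tail - Atom ⇒ Body - Atom ⇒ a - Atom ⇒ a - Tail ⇒ a - Body ⇒ a - a

Two distinct leftmost derivations for the same string.

Ambiguous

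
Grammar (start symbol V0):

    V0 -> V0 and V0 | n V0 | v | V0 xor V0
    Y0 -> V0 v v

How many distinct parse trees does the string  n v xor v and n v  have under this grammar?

Parse trees for n v xor v and n v:
  [V0 [V0 n [V0 [V0 v] xor [V0 v]]] and [V0 n [V0 v]]]
  [V0 [V0 [V0 n [V0 v]] xor [V0 v]] and [V0 n [V0 v]]]
  [V0 n [V0 [V0 [V0 v] xor [V0 v]] and [V0 n [V0 v]]]]
  [V0 n [V0 [V0 v] xor [V0 [V0 v] and [V0 n [V0 v]]]]]
  [V0 [V0 n [V0 v]] xor [V0 [V0 v] and [V0 n [V0 v]]]]

5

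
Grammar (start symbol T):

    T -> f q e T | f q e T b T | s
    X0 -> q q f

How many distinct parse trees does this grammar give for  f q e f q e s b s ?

Parse trees for f q e f q e s b s:
  [T f q e [T f q e [T s] b [T s]]]
  [T f q e [T f q e [T s]] b [T s]]

2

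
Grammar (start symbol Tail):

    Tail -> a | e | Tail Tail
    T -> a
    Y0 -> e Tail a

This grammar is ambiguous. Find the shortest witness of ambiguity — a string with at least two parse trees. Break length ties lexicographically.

a a a

length 1: no string has ≥2 trees
length 2: no string has ≥2 trees
length 3: a a a has 2 parse trees

Two derivations of a a a:
  Tail ⇒ Tail Tail ⇒ a Tail ⇒ a Tail Tail ⇒ a a Tail ⇒ a a a
  Tail ⇒ Tail Tail ⇒ Tail Tail Tail ⇒ a Tail Tail ⇒ a a Tail ⇒ a a a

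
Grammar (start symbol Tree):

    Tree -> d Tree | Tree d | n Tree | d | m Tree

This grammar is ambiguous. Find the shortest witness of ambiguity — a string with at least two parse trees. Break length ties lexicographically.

length 1: no string has ≥2 trees
length 2: d d has 2 parse trees

Two derivations of d d:
  Tree ⇒ d Tree ⇒ d d
  Tree ⇒ Tree d ⇒ d d

d d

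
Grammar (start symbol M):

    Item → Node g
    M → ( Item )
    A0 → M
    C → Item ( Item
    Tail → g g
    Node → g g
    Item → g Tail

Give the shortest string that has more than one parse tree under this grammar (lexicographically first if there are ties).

length 5: ( g g g ) has 2 parse trees

Two derivations of ( g g g ):
  M ⇒ ( Item ) ⇒ ( Node g ) ⇒ ( g g g )
  M ⇒ ( Item ) ⇒ ( g Tail ) ⇒ ( g g g )

( g g g )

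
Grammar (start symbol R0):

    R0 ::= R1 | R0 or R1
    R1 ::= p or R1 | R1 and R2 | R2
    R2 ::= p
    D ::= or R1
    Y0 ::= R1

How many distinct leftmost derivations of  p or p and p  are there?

3

Parse trees for p or p and p:
  [R0 [R1 p or [R1 [R1 [R2 p]] and [R2 p]]]]
  [R0 [R1 [R1 p or [R1 [R2 p]]] and [R2 p]]]
  [R0 [R0 [R1 [R2 p]]] or [R1 [R1 [R2 p]] and [R2 p]]]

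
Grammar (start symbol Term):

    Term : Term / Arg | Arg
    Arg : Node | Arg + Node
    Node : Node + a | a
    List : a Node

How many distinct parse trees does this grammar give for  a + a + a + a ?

Parse trees for a + a + a + a:
  [Term [Arg [Node [Node [Node [Node a] + a] + a] + a]]]
  [Term [Arg [Arg [Node a]] + [Node [Node [Node a] + a] + a]]]
  [Term [Arg [Arg [Node [Node a] + a]] + [Node [Node a] + a]]]
  [Term [Arg [Arg [Arg [Node a]] + [Node a]] + [Node [Node a] + a]]]
  [Term [Arg [Arg [Node [Node [Node a] + a] + a]] + [Node a]]]
  [Term [Arg [Arg [Arg [Node a]] + [Node [Node a] + a]] + [Node a]]]
  [Term [Arg [Arg [Arg [Node [Node a] + a]] + [Node a]] + [Node a]]]
  [Term [Arg [Arg [Arg [Arg [Node a]] + [Node a]] + [Node a]] + [Node a]]]

8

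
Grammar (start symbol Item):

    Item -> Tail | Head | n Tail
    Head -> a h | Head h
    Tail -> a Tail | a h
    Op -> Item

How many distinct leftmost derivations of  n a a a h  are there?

Parse trees for n a a a h:
  [Item n [Tail a [Tail a [Tail a h]]]]

1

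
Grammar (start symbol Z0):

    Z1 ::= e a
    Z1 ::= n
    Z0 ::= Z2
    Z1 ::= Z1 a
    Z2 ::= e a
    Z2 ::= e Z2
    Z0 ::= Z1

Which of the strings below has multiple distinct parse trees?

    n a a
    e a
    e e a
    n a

e a

n a a: 1 tree
e a: 2 trees
e e a: 1 tree
n a: 1 tree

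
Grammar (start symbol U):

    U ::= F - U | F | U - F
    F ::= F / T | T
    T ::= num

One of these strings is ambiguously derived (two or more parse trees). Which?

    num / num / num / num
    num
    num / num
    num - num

num / num / num / num: 1 tree
num: 1 tree
num / num: 1 tree
num - num: 2 trees

num - num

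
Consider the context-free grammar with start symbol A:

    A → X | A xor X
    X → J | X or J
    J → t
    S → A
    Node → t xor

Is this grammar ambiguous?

Only A, X, J are reachable from A; ignoring the rest: The grammar is stratified — A handles 'xor' (left-recursive), X handles 'or', J atoms. Each operator has a fixed associativity and precedence level, so every string has one parse.

Unambiguous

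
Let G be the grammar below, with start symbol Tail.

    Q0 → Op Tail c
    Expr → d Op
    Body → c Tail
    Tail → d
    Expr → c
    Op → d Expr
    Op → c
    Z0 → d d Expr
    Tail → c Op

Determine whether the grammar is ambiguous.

Only Tail, Op, Expr are reachable from Tail; ignoring the rest: The reachable rules are right-linear with at most one rule per (nonterminal, next-terminal) pair. Each input token forces the next rule, so parsing is deterministic.

Unambiguous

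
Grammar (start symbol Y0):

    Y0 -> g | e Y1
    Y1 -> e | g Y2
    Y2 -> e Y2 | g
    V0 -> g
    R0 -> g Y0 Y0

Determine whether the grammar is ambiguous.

Unambiguous

(V0, R0 are unreachable from Y0, so their rules don't affect L(Y0).) Restricted to the reachable nonterminals, every rule has the form A → t or A → t B, and no two rules for the same A share a first terminal. The grammar encodes a DFA — one run per string.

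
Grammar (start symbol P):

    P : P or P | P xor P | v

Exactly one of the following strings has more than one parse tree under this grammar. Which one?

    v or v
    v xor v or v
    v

v xor v or v

v or v: 1 tree
v xor v or v: 2 trees
v: 1 tree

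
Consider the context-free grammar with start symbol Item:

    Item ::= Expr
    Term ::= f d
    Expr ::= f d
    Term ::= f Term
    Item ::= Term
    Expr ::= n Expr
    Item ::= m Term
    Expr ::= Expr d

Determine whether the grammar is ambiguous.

Witness: f d

Derivation 1: Item ⇒ Expr ⇒ f d
Derivation 2: Item ⇒ Term ⇒ f d

Two distinct leftmost derivations for the same string.

Ambiguous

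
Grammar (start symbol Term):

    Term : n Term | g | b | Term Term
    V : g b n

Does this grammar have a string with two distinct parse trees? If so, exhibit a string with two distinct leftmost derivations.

Witness: b b b

Derivation 1: Term ⇒ Term Term ⇒ b Term ⇒ b Term Term ⇒ b b Term ⇒ b b b
Derivation 2: Term ⇒ Term Term ⇒ Term Term Term ⇒ b Term Term ⇒ b b Term ⇒ b b b

Two distinct leftmost derivations for the same string.

Ambiguous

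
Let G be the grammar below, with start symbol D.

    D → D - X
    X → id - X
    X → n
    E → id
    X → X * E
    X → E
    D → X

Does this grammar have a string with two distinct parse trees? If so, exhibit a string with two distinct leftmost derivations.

Witness: id - id

Derivation 1: D ⇒ D - X ⇒ X - X ⇒ E - X ⇒ id - X ⇒ id - E ⇒ id - id
Derivation 2: D ⇒ X ⇒ id - X ⇒ id - E ⇒ id - id

Two distinct leftmost derivations for the same string.

Ambiguous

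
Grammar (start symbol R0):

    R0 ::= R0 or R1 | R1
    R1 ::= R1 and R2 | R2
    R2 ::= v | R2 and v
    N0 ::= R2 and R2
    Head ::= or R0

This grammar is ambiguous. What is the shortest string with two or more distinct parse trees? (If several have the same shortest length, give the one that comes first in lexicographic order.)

v and v

length 1: no string has ≥2 trees
length 3: v and v has 2 parse trees

Two derivations of v and v:
  R0 ⇒ R1 ⇒ R1 and R2 ⇒ R2 and R2 ⇒ v and R2 ⇒ v and v
  R0 ⇒ R1 ⇒ R2 ⇒ R2 and v ⇒ v and v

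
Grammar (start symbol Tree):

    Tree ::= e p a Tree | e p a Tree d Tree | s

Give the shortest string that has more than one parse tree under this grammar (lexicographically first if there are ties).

length 1: no string has ≥2 trees
length 4: no string has ≥2 trees
length 6: no string has ≥2 trees
length 7: no string has ≥2 trees
length 9: e p a e p a s d s has 2 parse trees

Two derivations of e p a e p a s d s:
  Tree ⇒ e p a Tree ⇒ e p a e p a Tree d Tree ⇒ e p a e p a s d Tree ⇒ e p a e p a s d s
  Tree ⇒ e p a Tree d Tree ⇒ e p a e p a Tree d Tree ⇒ e p a e p a s d Tree ⇒ e p a e p a s d s

e p a e p a s d s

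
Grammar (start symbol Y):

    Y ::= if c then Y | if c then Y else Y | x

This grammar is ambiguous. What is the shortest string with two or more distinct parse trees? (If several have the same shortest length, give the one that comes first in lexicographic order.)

length 1: no string has ≥2 trees
length 4: no string has ≥2 trees
length 6: no string has ≥2 trees
length 7: no string has ≥2 trees
length 9: if c then if c then x else x has 2 parse trees

Two derivations of if c then if c then x else x:
  Y ⇒ if c then Y ⇒ if c then if c then Y else Y ⇒ if c then if c then x else Y ⇒ if c then if c then x else x
  Y ⇒ if c then Y else Y ⇒ if c then if c then Y else Y ⇒ if c then if c then x else Y ⇒ if c then if c then x else x

if c then if c then x else x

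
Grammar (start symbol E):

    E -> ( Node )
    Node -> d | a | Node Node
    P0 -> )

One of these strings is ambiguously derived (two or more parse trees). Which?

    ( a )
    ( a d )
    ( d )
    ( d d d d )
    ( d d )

( d d d d )

( a ): 1 tree
( a d ): 1 tree
( d ): 1 tree
( d d d d ): 5 trees
( d d ): 1 tree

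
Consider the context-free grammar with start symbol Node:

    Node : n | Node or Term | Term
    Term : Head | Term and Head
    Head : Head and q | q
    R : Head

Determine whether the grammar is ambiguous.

Witness: q and q

Derivation 1: Node ⇒ Term ⇒ Head ⇒ Head and q ⇒ q and q
Derivation 2: Node ⇒ Term ⇒ Term and Head ⇒ Head and Head ⇒ q and Head ⇒ q and q

Two distinct leftmost derivations for the same string.

Ambiguous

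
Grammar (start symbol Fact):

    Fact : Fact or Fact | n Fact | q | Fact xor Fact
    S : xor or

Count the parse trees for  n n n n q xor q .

Parse trees for n n n n q xor q:
  [Fact n [Fact n [Fact n [Fact n [Fact [Fact q] xor [Fact q]]]]]]
  [Fact n [Fact n [Fact n [Fact [Fact n [Fact q]] xor [Fact q]]]]]
  [Fact n [Fact n [Fact [Fact n [Fact n [Fact q]]] xor [Fact q]]]]
  [Fact n [Fact [Fact n [Fact n [Fact n [Fact q]]]] xor [Fact q]]]
  [Fact [Fact n [Fact n [Fact n [Fact n [Fact q]]]]] xor [Fact q]]

5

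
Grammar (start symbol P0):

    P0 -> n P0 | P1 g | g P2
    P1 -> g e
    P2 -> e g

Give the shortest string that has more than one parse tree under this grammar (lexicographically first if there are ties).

g e g

length 3: g e g has 2 parse trees

Two derivations of g e g:
  P0 ⇒ P1 g ⇒ g e g
  P0 ⇒ g P2 ⇒ g e g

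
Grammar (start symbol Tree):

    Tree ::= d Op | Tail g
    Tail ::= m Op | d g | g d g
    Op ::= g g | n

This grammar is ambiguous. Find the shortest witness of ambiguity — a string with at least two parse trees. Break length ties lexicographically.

length 2: no string has ≥2 trees
length 3: d g g has 2 parse trees

Two derivations of d g g:
  Tree ⇒ d Op ⇒ d g g
  Tree ⇒ Tail g ⇒ d g g

d g g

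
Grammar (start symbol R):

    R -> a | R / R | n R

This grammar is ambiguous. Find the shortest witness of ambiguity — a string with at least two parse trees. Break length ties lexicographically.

length 1: no string has ≥2 trees
length 2: no string has ≥2 trees
length 3: no string has ≥2 trees
length 4: n a / a has 2 parse trees

Two derivations of n a / a:
  R ⇒ R / R ⇒ n R / R ⇒ n a / R ⇒ n a / a
  R ⇒ n R ⇒ n R / R ⇒ n a / R ⇒ n a / a

n a / a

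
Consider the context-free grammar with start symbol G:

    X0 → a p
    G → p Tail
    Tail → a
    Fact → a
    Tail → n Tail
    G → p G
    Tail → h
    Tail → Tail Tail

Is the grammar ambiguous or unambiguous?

Witness: p a a a

Derivation 1: G ⇒ p Tail ⇒ p Tail Tail ⇒ p a Tail ⇒ p a Tail Tail ⇒ p a a Tail ⇒ p a a a
Derivation 2: G ⇒ p Tail ⇒ p Tail Tail ⇒ p Tail Tail Tail ⇒ p a Tail Tail ⇒ p a a Tail ⇒ p a a a

Two distinct leftmost derivations for the same string.

Ambiguous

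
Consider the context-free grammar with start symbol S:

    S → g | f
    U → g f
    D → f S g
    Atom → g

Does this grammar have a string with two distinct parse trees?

(U, D, Atom are unreachable from S, so their rules don't affect L(S).) Restricted to the reachable nonterminals, every rule has the form A → t or A → t B, and no two rules for the same A share a first terminal. The grammar encodes a DFA — one run per string.

Unambiguous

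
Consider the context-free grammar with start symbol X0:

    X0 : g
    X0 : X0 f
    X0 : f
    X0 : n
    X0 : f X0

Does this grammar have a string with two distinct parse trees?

Witness: f f

Derivation 1: X0 ⇒ X0 f ⇒ f f
Derivation 2: X0 ⇒ f X0 ⇒ f f

Two distinct leftmost derivations for the same string.

Ambiguous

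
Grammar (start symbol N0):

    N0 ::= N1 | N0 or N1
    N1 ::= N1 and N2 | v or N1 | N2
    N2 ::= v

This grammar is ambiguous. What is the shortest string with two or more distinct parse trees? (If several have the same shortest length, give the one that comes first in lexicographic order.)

length 1: no string has ≥2 trees
length 3: v or v has 2 parse trees

Two derivations of v or v:
  N0 ⇒ N1 ⇒ v or N1 ⇒ v or N2 ⇒ v or v
  N0 ⇒ N0 or N1 ⇒ N1 or N1 ⇒ N2 or N1 ⇒ v or N1 ⇒ v or N2 ⇒ v or v

v or v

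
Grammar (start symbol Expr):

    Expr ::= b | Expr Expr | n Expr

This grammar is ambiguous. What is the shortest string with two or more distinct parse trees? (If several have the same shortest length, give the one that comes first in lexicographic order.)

b b b

length 1: no string has ≥2 trees
length 2: no string has ≥2 trees
length 3: b b b has 2 parse trees

Two derivations of b b b:
  Expr ⇒ Expr Expr ⇒ b Expr ⇒ b Expr Expr ⇒ b b Expr ⇒ b b b
  Expr ⇒ Expr Expr ⇒ Expr Expr Expr ⇒ b Expr Expr ⇒ b b Expr ⇒ b b b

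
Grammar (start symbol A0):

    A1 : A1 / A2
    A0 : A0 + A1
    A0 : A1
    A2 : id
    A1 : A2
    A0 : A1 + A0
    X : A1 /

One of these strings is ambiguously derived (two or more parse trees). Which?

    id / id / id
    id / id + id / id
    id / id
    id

id / id + id / id

id / id / id: 1 tree
id / id + id / id: 2 trees
id / id: 1 tree
id: 1 tree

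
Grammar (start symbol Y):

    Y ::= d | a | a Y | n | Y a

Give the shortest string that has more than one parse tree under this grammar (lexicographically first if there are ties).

length 1: no string has ≥2 trees
length 2: a a has 2 parse trees

Two derivations of a a:
  Y ⇒ a Y ⇒ a a
  Y ⇒ Y a ⇒ a a

a a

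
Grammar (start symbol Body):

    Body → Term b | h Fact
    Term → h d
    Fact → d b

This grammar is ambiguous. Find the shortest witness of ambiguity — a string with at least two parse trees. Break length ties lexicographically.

length 3: h d b has 2 parse trees

Two derivations of h d b:
  Body ⇒ Term b ⇒ h d b
  Body ⇒ h Fact ⇒ h d b

h d b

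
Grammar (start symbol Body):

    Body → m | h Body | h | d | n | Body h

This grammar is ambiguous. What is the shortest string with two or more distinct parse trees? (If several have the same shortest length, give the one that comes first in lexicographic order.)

h h

length 1: no string has ≥2 trees
length 2: h h has 2 parse trees

Two derivations of h h:
  Body ⇒ h Body ⇒ h h
  Body ⇒ Body h ⇒ h h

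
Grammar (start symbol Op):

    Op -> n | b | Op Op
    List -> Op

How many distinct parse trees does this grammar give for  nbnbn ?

14

Parse trees for nbnbn (showing first 6 of 14):
  [Op [Op n] [Op [Op b] [Op [Op n] [Op [Op b] [Op n]]]]]
  [Op [Op n] [Op [Op b] [Op [Op [Op n] [Op b]] [Op n]]]]
  [Op [Op n] [Op [Op [Op b] [Op n]] [Op [Op b] [Op n]]]]
  [Op [Op n] [Op [Op [Op b] [Op [Op n] [Op b]]] [Op n]]]
  [Op [Op n] [Op [Op [Op [Op b] [Op n]] [Op b]] [Op n]]]
  [Op [Op [Op n] [Op b]] [Op [Op n] [Op [Op b] [Op n]]]]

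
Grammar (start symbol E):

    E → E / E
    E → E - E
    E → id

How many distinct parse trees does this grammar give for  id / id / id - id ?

5

Parse trees for id / id / id - id:
  [E [E id] / [E [E id] / [E [E id] - [E id]]]]
  [E [E id] / [E [E [E id] / [E id]] - [E id]]]
  [E [E [E id] / [E id]] / [E [E id] - [E id]]]
  [E [E [E id] / [E [E id] / [E id]]] - [E id]]
  [E [E [E [E id] / [E id]] / [E id]] - [E id]]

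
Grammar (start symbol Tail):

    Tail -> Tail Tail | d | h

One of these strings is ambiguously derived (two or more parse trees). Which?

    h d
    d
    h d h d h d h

h d: 1 tree
d: 1 tree
h d h d h d h: 132 trees

h d h d h d h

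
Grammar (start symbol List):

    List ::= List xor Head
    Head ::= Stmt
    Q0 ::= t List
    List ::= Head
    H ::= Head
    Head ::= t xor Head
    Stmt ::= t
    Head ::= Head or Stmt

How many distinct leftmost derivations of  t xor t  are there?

Parse trees for t xor t:
  [List [List [Head [Stmt t]]] xor [Head [Stmt t]]]
  [List [Head t xor [Head [Stmt t]]]]

2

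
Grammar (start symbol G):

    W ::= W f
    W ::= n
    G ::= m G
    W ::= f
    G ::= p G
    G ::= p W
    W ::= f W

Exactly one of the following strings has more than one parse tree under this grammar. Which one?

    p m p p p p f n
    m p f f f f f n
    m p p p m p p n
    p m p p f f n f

p m p p f f n f

p m p p p p f n: 1 tree
m p f f f f f n: 1 tree
m p p p m p p n: 1 tree
p m p p f f n f: 3 trees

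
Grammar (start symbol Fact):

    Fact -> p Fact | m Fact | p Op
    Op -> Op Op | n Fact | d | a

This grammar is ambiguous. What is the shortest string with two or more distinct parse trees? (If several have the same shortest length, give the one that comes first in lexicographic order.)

p a a a

length 2: no string has ≥2 trees
length 3: no string has ≥2 trees
length 4: p a a a has 2 parse trees

Two derivations of p a a a:
  Fact ⇒ p Op ⇒ p Op Op ⇒ p Op Op Op ⇒ p a Op Op ⇒ p a a Op ⇒ p a a a
  Fact ⇒ p Op ⇒ p Op Op ⇒ p a Op ⇒ p a Op Op ⇒ p a a Op ⇒ p a a a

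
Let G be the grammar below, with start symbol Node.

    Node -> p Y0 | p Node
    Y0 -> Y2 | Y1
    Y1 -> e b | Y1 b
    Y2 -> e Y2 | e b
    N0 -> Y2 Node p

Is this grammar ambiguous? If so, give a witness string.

Witness: p e b

Derivation 1: Node ⇒ p Y0 ⇒ p Y2 ⇒ p e b
Derivation 2: Node ⇒ p Y0 ⇒ p Y1 ⇒ p e b

Two distinct leftmost derivations for the same string.

Ambiguous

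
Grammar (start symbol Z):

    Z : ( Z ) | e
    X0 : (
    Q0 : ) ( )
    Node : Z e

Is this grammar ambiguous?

Unambiguous

Only Z is reachable from Z; ignoring the rest: Each string is a nest of matched brackets around a single atom. An opening bracket forces the recursive rule; an atom forces the base rule.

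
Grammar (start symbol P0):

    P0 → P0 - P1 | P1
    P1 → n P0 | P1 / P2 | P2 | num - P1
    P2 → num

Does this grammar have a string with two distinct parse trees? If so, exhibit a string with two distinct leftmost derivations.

Ambiguous

Witness: num - num

Derivation 1: P0 ⇒ P0 - P1 ⇒ P1 - P1 ⇒ P2 - P1 ⇒ num - P1 ⇒ num - P2 ⇒ num - num
Derivation 2: P0 ⇒ P1 ⇒ num - P1 ⇒ num - P2 ⇒ num - num

Two distinct leftmost derivations for the same string.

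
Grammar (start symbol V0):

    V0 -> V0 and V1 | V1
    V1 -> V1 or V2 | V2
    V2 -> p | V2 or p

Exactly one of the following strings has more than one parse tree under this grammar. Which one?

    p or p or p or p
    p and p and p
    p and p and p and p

p or p or p or p: 8 trees
p and p and p: 1 tree
p and p and p and p: 1 tree

p or p or p or p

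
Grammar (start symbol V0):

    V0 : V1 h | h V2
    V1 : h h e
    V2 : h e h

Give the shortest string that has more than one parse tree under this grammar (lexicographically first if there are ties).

h h e h

length 4: h h e h has 2 parse trees

Two derivations of h h e h:
  V0 ⇒ V1 h ⇒ h h e h
  V0 ⇒ h V2 ⇒ h h e h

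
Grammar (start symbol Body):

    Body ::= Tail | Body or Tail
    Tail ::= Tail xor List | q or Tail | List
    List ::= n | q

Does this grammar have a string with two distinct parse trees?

Ambiguous

Witness: q or n

Derivation 1: Body ⇒ Tail ⇒ q or Tail ⇒ q or List ⇒ q or n
Derivation 2: Body ⇒ Body or Tail ⇒ Tail or Tail ⇒ List or Tail ⇒ q or Tail ⇒ q or List ⇒ q or n

Two distinct leftmost derivations for the same string.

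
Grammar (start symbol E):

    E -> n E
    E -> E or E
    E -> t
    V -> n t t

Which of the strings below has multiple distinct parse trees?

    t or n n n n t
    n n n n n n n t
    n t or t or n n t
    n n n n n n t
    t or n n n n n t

t or n n n n t: 1 tree
n n n n n n n t: 1 tree
n t or t or n n t: 5 trees
n n n n n n t: 1 tree
t or n n n n n t: 1 tree

n t or t or n n t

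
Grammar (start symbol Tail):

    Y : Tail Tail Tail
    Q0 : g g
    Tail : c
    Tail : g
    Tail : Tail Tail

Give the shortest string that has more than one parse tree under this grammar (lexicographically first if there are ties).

c c c

length 1: no string has ≥2 trees
length 2: no string has ≥2 trees
length 3: c c c has 2 parse trees

Two derivations of c c c:
  Tail ⇒ Tail Tail ⇒ c Tail ⇒ c Tail Tail ⇒ c c Tail ⇒ c c c
  Tail ⇒ Tail Tail ⇒ Tail Tail Tail ⇒ c Tail Tail ⇒ c c Tail ⇒ c c c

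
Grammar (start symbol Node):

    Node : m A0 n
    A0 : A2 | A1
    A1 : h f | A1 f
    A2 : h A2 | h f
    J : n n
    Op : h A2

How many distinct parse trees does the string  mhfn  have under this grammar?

Parse trees for mhfn:
  [Node m [A0 [A2 h f]] n]
  [Node m [A0 [A1 h f]] n]

2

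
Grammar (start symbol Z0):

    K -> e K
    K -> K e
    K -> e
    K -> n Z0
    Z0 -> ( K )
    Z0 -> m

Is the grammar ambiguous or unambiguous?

Witness: ( e e )

Derivation 1: Z0 ⇒ ( K ) ⇒ ( e K ) ⇒ ( e e )
Derivation 2: Z0 ⇒ ( K ) ⇒ ( K e ) ⇒ ( e e )

Two distinct leftmost derivations for the same string.

Ambiguous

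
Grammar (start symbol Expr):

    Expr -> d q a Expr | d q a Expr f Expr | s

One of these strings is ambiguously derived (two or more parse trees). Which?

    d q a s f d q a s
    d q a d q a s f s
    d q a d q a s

d q a s f d q a s: 1 tree
d q a d q a s f s: 2 trees
d q a d q a s: 1 tree

d q a d q a s f s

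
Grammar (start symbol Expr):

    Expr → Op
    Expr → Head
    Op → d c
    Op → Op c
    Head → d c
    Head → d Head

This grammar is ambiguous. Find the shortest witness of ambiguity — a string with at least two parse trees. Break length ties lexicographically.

length 2: d c has 2 parse trees

Two derivations of d c:
  Expr ⇒ Op ⇒ d c
  Expr ⇒ Head ⇒ d c

d c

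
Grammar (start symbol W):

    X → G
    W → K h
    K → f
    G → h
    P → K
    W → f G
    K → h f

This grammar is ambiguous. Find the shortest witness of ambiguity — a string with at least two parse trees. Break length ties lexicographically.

f h

length 2: f h has 2 parse trees

Two derivations of f h:
  W ⇒ K h ⇒ f h
  W ⇒ f G ⇒ f h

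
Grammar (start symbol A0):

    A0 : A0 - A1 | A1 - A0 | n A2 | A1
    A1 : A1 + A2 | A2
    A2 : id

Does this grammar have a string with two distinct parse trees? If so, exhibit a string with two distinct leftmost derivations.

Ambiguous

Witness: id - id

Derivation 1: A0 ⇒ A0 - A1 ⇒ A1 - A1 ⇒ A2 - A1 ⇒ id - A1 ⇒ id - A2 ⇒ id - id
Derivation 2: A0 ⇒ A1 - A0 ⇒ A2 - A0 ⇒ id - A0 ⇒ id - A1 ⇒ id - A2 ⇒ id - id

Two distinct leftmost derivations for the same string.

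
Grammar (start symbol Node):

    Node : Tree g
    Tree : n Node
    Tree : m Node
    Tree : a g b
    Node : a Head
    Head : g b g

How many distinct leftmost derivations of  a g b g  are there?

Parse trees for a g b g:
  [Node [Tree a g b] g]
  [Node a [Head g b g]]

2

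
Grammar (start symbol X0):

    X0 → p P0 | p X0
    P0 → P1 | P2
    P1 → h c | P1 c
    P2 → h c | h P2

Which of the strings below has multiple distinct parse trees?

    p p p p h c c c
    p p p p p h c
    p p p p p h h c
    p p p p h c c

p p p p h c c c: 1 tree
p p p p p h c: 2 trees
p p p p p h h c: 1 tree
p p p p h c c: 1 tree

p p p p p h c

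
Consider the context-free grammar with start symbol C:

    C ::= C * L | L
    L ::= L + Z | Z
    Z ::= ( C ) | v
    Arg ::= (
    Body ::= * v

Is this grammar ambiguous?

Only C, L, Z are reachable from C; ignoring the rest: C → C * L | L  ;  L → L + Z | Z  — a left-associative chain with Z at the bottom. Each string factors uniquely by precedence.

Unambiguous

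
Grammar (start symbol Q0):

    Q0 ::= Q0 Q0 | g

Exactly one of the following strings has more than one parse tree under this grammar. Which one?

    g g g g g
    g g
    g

g g g g g

g g g g g: 14 trees
g g: 1 tree
g: 1 tree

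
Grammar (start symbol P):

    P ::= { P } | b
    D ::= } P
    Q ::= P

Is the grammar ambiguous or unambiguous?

Only P is reachable from P; ignoring the rest: Each string is a nest of matched brackets around a single atom. An opening bracket forces the recursive rule; an atom forces the base rule.

Unambiguous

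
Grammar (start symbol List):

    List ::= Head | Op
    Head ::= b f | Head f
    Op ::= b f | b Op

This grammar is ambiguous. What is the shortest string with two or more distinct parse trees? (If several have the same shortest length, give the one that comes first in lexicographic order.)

b f

length 2: b f has 2 parse trees

Two derivations of b f:
  List ⇒ Head ⇒ b f
  List ⇒ Op ⇒ b f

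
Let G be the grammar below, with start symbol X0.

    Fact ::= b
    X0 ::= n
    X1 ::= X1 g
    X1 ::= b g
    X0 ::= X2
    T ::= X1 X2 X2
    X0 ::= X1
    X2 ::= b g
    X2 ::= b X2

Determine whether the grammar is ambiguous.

Ambiguous

Witness: b g

Derivation 1: X0 ⇒ X2 ⇒ b g
Derivation 2: X0 ⇒ X1 ⇒ b g

Two distinct leftmost derivations for the same string.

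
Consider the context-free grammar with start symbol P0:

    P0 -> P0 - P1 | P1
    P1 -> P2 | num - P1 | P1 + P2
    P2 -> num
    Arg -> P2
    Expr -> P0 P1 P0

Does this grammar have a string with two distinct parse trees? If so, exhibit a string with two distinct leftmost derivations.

Ambiguous

Witness: num - num

Derivation 1: P0 ⇒ P0 - P1 ⇒ P1 - P1 ⇒ P2 - P1 ⇒ num - P1 ⇒ num - P2 ⇒ num - num
Derivation 2: P0 ⇒ P1 ⇒ num - P1 ⇒ num - P2 ⇒ num - num

Two distinct leftmost derivations for the same string.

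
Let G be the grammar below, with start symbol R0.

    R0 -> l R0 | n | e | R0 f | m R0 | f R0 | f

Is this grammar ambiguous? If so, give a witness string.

Witness: f f

Derivation 1: R0 ⇒ R0 f ⇒ f f
Derivation 2: R0 ⇒ f R0 ⇒ f f

Two distinct leftmost derivations for the same string.

Ambiguous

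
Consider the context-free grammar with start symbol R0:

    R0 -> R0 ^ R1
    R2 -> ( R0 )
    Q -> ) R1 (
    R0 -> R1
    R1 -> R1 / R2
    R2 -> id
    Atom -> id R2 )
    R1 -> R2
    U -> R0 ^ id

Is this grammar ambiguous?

(U, Atom, Q are unreachable from R0, so their rules don't affect L(R0).) R0 → R0 ^ R1 | R1  ;  R1 → R1 / R2 | R2  — a left-associative chain with R2 at the bottom. Each string factors uniquely by precedence.

Unambiguous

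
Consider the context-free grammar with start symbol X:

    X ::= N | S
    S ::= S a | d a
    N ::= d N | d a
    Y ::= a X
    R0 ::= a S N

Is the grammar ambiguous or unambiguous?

Ambiguous

Witness: d a

Derivation 1: X ⇒ N ⇒ d a
Derivation 2: X ⇒ S ⇒ d a

Two distinct leftmost derivations for the same string.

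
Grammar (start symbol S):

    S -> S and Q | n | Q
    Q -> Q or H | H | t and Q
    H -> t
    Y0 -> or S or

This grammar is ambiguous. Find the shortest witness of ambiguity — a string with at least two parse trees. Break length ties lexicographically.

t and t

length 1: no string has ≥2 trees
length 3: t and t has 2 parse trees

Two derivations of t and t:
  S ⇒ S and Q ⇒ Q and Q ⇒ H and Q ⇒ t and Q ⇒ t and H ⇒ t and t
  S ⇒ Q ⇒ t and Q ⇒ t and H ⇒ t and t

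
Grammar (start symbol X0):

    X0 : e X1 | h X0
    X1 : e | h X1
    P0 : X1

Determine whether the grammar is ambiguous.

Unambiguous

Only X0, X1 are reachable from X0; ignoring the rest: The reachable rules are right-linear with at most one rule per (nonterminal, next-terminal) pair. Each input token forces the next rule, so parsing is deterministic.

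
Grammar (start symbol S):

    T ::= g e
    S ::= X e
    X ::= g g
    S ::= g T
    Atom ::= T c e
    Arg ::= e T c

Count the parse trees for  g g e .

Parse trees for g g e:
  [S [X g g] e]
  [S g [T g e]]

2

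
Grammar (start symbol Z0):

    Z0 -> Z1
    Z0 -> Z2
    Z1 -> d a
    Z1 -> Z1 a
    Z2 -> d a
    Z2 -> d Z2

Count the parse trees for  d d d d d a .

1

Parse trees for d d d d d a:
  [Z0 [Z2 d [Z2 d [Z2 d [Z2 d [Z2 d a]]]]]]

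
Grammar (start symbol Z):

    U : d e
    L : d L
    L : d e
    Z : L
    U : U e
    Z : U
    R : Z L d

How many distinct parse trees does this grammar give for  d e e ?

Parse trees for d e e:
  [Z [U [U d e] e]]

1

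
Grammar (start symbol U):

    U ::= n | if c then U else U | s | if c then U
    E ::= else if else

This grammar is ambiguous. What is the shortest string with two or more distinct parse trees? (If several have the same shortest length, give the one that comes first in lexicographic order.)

if c then if c then n else n

length 1: no string has ≥2 trees
length 4: no string has ≥2 trees
length 6: no string has ≥2 trees
length 7: no string has ≥2 trees
length 9: if c then if c then n else n has 2 parse trees

Two derivations of if c then if c then n else n:
  U ⇒ if c then U else U ⇒ if c then if c then U else U ⇒ if c then if c then n else U ⇒ if c then if c then n else n
  U ⇒ if c then U ⇒ if c then if c then U else U ⇒ if c then if c then n else U ⇒ if c then if c then n else n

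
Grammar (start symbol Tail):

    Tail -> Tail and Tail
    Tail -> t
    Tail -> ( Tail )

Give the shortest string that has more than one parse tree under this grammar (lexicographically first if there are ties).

length 1: no string has ≥2 trees
length 3: no string has ≥2 trees
length 5: t and t and t has 2 parse trees

Two derivations of t and t and t:
  Tail ⇒ Tail and Tail ⇒ Tail and Tail and Tail ⇒ t and Tail and Tail ⇒ t and t and Tail ⇒ t and t and t
  Tail ⇒ Tail and Tail ⇒ t and Tail ⇒ t and Tail and Tail ⇒ t and t and Tail ⇒ t and t and t

t and t and t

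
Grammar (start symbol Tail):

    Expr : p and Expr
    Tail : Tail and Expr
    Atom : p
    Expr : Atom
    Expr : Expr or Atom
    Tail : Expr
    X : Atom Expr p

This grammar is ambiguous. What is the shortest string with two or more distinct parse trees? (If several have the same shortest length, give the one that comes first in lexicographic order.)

p and p

length 1: no string has ≥2 trees
length 3: p and p has 2 parse trees

Two derivations of p and p:
  Tail ⇒ Tail and Expr ⇒ Expr and Expr ⇒ Atom and Expr ⇒ p and Expr ⇒ p and Atom ⇒ p and p
  Tail ⇒ Expr ⇒ p and Expr ⇒ p and Atom ⇒ p and p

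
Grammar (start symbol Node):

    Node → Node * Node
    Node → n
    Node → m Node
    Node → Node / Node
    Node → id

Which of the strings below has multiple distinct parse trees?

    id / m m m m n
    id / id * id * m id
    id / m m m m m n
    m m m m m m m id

id / m m m m n: 1 tree
id / id * id * m id: 5 trees
id / m m m m m n: 1 tree
m m m m m m m id: 1 tree

id / id * id * m id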